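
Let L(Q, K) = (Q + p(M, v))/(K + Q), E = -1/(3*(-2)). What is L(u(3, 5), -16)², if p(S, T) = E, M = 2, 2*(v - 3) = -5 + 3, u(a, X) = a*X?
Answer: 8281/36 ≈ 230.03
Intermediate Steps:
u(a, X) = X*a
v = 2 (v = 3 + (-5 + 3)/2 = 3 + (½)*(-2) = 3 - 1 = 2)
E = ⅙ (E = -1/(-6) = -1*(-⅙) = ⅙ ≈ 0.16667)
p(S, T) = ⅙
L(Q, K) = (⅙ + Q)/(K + Q) (L(Q, K) = (Q + ⅙)/(K + Q) = (⅙ + Q)/(K + Q))
L(u(3, 5), -16)² = ((⅙ + 5*3)/(-16 + 5*3))² = ((⅙ + 15)/(-16 + 15))² = ((91/6)/(-1))² = (-1*91/6)² = (-91/6)² = 8281/36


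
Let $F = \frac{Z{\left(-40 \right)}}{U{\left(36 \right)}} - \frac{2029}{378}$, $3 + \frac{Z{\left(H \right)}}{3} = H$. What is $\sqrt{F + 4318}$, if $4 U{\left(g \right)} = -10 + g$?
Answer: $\frac{\sqrt{11517734046}}{1638} \approx 65.519$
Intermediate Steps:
$Z{\left(H \right)} = -9 + 3 H$
$U{\left(g \right)} = - \frac{5}{2} + \frac{g}{4}$ ($U{\left(g \right)} = \frac{-10 + g}{4} = - \frac{5}{2} + \frac{g}{4}$)
$F = - \frac{123901}{4914}$ ($F = \frac{-9 + 3 \left(-40\right)}{- \frac{5}{2} + \frac{1}{4} \cdot 36} - \frac{2029}{378} = \frac{-9 - 120}{- \frac{5}{2} + 9} - \frac{2029}{378} = - \frac{129}{\frac{13}{2}} - \frac{2029}{378} = \left(-129\right) \frac{2}{13} - \frac{2029}{378} = - \frac{258}{13} - \frac{2029}{378} = - \frac{123901}{4914} \approx -25.214$)
$\sqrt{F + 4318} = \sqrt{- \frac{123901}{4914} + 4318} = \sqrt{\frac{21094751}{4914}} = \frac{\sqrt{11517734046}}{1638}$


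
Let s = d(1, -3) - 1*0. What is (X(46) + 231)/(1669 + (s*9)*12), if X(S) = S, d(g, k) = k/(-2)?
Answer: 277/1831 ≈ 0.15128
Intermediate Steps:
d(g, k) = -k/2 (d(g, k) = k*(-½) = -k/2)
s = 3/2 (s = -½*(-3) - 1*0 = 3/2 + 0 = 3/2 ≈ 1.5000)
(X(46) + 231)/(1669 + (s*9)*12) = (46 + 231)/(1669 + ((3/2)*9)*12) = 277/(1669 + (27/2)*12) = 277/(1669 + 162) = 277/1831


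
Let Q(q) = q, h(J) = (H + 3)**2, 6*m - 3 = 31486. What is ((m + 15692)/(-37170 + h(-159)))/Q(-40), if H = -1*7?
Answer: 125641/8916960 ≈ 0.014090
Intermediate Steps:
m = 31489/6 (m = 1/2 + (1/6)*31486 = 1/2 + 15743/3 = 31489/6 ≈ 5248.2)
H = -7
h(J) = 16 (h(J) = (-7 + 3)**2 = (-4)**2 = 16)
((m + 15692)/(-37170 + h(-159)))/Q(-40) = ((31489/6 + 15692)/(-37170 + 16))/(-40) = ((125641/6)/(-37154))*(-1/40) = ((125641/6)*(-1/37154))*(-1/40) = -125641/222924*(-1/40) = 125641/8916960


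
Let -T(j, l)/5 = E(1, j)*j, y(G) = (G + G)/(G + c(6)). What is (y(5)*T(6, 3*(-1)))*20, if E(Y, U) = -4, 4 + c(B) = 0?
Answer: 24000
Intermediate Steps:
c(B) = -4 (c(B) = -4 + 0 = -4)
y(G) = 2*G/(-4 + G) (y(G) = (G + G)/(G - 4) = (2*G)/(-4 + G) = 2*G/(-4 + G))
T(j, l) = 20*j (T(j, l) = -(-20)*j = 20*j)
(y(5)*T(6, 3*(-1)))*20 = ((2*5/(-4 + 5))*(20*6))*20 = ((2*5/1)*120)*20 = ((2*5*1)*120)*20 = (10*120)*20 = 1200*20 = 24000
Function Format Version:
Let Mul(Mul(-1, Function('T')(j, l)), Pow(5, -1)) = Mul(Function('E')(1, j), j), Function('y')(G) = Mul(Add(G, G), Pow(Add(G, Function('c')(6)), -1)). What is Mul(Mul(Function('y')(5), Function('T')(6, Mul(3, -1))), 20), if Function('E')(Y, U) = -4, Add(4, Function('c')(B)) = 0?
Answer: 24000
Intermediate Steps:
Function('c')(B) = -4 (Function('c')(B) = Add(-4, 0) = -4)
Function('y')(G) = Mul(2, G, Pow(Add(-4, G), -1)) (Function('y')(G) = Mul(Add(G, G), Pow(Add(G, -4), -1)) = Mul(Mul(2, G), Pow(Add(-4, G), -1)) = Mul(2, G, Pow(Add(-4, G), -1)))
Function('T')(j, l) = Mul(20, j) (Function('T')(j, l) = Mul(-5, Mul(-4, j)) = Mul(20, j))
Mul(Mul(Function('y')(5), Function('T')(6, Mul(3, -1))), 20) = Mul(Mul(Mul(2, 5, Pow(Add(-4, 5), -1)), Mul(20, 6)), 20) = Mul(Mul(Mul(2, 5, Pow(1, -1)), 120), 20) = Mul(Mul(Mul(2, 5, 1), 120), 20) = Mul(Mul(10, 120), 20) = Mul(1200, 20) = 24000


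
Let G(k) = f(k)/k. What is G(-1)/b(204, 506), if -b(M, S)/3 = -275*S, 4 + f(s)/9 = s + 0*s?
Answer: 3/27830 ≈ 0.00010780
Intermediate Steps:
f(s) = -36 + 9*s (f(s) = -36 + 9*(s + 0*s) = -36 + 9*(s + 0) = -36 + 9*s)
G(k) = (-36 + 9*k)/k
b(M, S) = 825*S (b(M, S) = -(-825)*S = 825*S)
G(-1)/b(204, 506) = (9 - 36/(-1))/((825*506)) = (9 - 36*(-1))/417450 = (9 + 36)*(1/417450) = 45*(1/417450) = 3/27830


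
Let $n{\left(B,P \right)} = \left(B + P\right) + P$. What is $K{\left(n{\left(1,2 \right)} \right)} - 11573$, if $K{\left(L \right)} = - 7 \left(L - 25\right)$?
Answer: $-11433$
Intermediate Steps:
$n{\left(B,P \right)} = B + 2 P$
$K{\left(L \right)} = 175 - 7 L$ ($K{\left(L \right)} = - 7 \left(-25 + L\right) = 175 - 7 L$)
$K{\left(n{\left(1,2 \right)} \right)} - 11573 = \left(175 - 7 \left(1 + 2 \cdot 2\right)\right) - 11573 = \left(175 - 7 \left(1 + 4\right)\right) - 11573 = \left(175 - 35\right) - 11573 = 140 - 11573 = -11433$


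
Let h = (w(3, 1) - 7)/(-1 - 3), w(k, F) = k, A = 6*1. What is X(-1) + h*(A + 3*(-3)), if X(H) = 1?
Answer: -2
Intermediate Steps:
A = 6
h = 1 (h = (3 - 7)/(-1 - 3) = -4/(-4) = -4*(-1/4) = 1)
X(-1) + h*(A + 3*(-3)) = 1 + 1*(6 + 3*(-3)) = 1 + 1*(6 - 9) = 1 + 1*(-3) = 1 - 3 = -2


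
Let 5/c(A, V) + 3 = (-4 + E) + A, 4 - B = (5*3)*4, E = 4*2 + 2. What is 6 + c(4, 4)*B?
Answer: -34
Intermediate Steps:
E = 10 (E = 8 + 2 = 10)
B = -56 (B = 4 - 5*3*4 = 4 - 15*4 = 4 - 1*60 = 4 - 60 = -56)
c(A, V) = 5/(3 + A) (c(A, V) = 5/(-3 + ((-4 + 10) + A)) = 5/(-3 + (6 + A)) = 5/(3 + A))
6 + c(4, 4)*B = 6 + (5/(3 + 4))*(-56) = 6 + (5/7)*(-56) = 6 - 40 = -34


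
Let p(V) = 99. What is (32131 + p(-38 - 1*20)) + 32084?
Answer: 64314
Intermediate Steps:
(32131 + p(-38 - 1*20)) + 32084 = (32131 + 99) + 32084 = 32230 + 32084 = 64314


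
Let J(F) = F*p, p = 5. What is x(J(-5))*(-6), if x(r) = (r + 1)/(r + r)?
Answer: -72/25 ≈ -2.8800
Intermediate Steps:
J(F) = 5*F (J(F) = F*5 = 5*F)
x(r) = (1 + r)/(2*r) (x(r) = (1 + r)/((2*r)) = (1 + r)*(1/(2*r)) = (1 + r)/(2*r))
x(J(-5))*(-6) = ((1 + 5*(-5))/(2*((5*(-5)))))*(-6) = ((1/2)*(1 - 25)/(-25))*(-6) = ((1/2)*(-1/25)*(-24))*(-6) = (12/25)*(-6) = -72/25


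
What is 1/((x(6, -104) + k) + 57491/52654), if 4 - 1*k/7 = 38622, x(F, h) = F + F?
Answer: -7522/2033293695 ≈ -3.6994e-6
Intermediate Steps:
x(F, h) = 2*F
k = -270326 (k = 28 - 7*38622 = 28 - 270354 = -270326)
1/((x(6, -104) + k) + 57491/52654) = 1/((2*6 - 270326) + 57491/52654) = 1/((12 - 270326) + 57491*(1/52654)) = 1/(-270314 + 8213/7522) = 1/(-2033293695/7522) = -7522/2033293695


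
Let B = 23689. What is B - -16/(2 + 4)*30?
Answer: 23769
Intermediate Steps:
B - -16/(2 + 4)*30 = 23689 - -16/(2 + 4)*30 = 23689 - -16/6*30 = 23689 - (⅙)*(-16)*30 = 23689 - (-8)*30/3 = 23689 - 1*(-80) = 23689 + 80 = 23769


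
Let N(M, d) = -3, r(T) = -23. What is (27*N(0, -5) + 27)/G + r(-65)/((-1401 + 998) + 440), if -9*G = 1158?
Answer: -1442/7141 ≈ -0.20193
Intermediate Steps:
G = -386/3 (G = -⅑*1158 = -386/3 ≈ -128.67)
(27*N(0, -5) + 27)/G + r(-65)/((-1401 + 998) + 440) = (27*(-3) + 27)/(-386/3) - 23/((-1401 + 998) + 440) = (-81 + 27)*(-3/386) - 23/(-403 + 440) = -54*(-3/386) - 23/37 = 81/193 - 23*1/37 = 81/193 - 23/37 = -1442/7141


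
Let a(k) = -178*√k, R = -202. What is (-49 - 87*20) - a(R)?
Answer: -1789 + 178*I*√202 ≈ -1789.0 + 2529.9*I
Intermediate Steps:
(-49 - 87*20) - a(R) = (-49 - 87*20) - (-178)*√(-202) = (-49 - 1740) - (-178)*I*√202 = -1789 - (-178)*I*√202 = -1789 + 178*I*√202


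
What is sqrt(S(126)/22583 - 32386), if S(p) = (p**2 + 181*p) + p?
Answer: I*sqrt(136493561290)/2053 ≈ 179.96*I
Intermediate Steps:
S(p) = p**2 + 182*p
sqrt(S(126)/22583 - 32386) = sqrt((126*(182 + 126))/22583 - 32386) = sqrt((126*308)*(1/22583) - 32386) = sqrt(38808*(1/22583) - 32386) = sqrt(3528/2053 - 32386) = sqrt(-66484930/2053) = I*sqrt(136493561290)/2053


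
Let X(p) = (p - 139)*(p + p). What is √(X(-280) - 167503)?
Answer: √67137 ≈ 259.11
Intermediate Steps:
X(p) = 2*p*(-139 + p) (X(p) = (-139 + p)*(2*p) = 2*p*(-139 + p))
√(X(-280) - 167503) = √(2*(-280)*(-139 - 280) - 167503) = √(2*(-280)*(-419) - 167503) = √(234640 - 167503) = √67137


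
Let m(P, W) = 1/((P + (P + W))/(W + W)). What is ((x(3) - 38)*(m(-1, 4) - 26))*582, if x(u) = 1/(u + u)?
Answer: 484418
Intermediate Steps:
m(P, W) = 2*W/(W + 2*P) (m(P, W) = 1/((W + 2*P)/((2*W))) = 1/((W + 2*P)*(1/(2*W))) = 1/((W + 2*P)/(2*W)) = 2*W/(W + 2*P))
x(u) = 1/(2*u)
((x(3) - 38)*(m(-1, 4) - 26))*582 = (((½)/3 - 38)*(2*4/(4 + 2*(-1)) - 26))*582 = (((½)*(⅓) - 38)*(2*4/(4 - 2) - 26))*582 = ((⅙ - 38)*(2*4/2 - 26))*582 = -227*(2*4*(½) - 26)/6*582 = -227*(4 - 26)/6*582 = -227/6*(-22)*582 = (2497/3)*582 = 484418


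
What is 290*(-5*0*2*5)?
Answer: 0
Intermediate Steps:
290*(-5*0*2*5) = 290*(-0*5) = 290*(-5*0) = 290*0 = 0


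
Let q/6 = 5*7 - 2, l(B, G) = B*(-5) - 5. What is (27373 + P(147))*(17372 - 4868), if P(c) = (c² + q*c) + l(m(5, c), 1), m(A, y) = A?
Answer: 976037232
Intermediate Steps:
l(B, G) = -5 - 5*B (l(B, G) = -5*B - 5 = -5 - 5*B)
q = 198 (q = 6*(5*7 - 2) = 6*(35 - 2) = 6*33 = 198)
P(c) = -30 + c² + 198*c (P(c) = (c² + 198*c) + (-5 - 5*5) = (c² + 198*c) + (-5 - 25) = (c² + 198*c) - 30 = -30 + c² + 198*c)
(27373 + P(147))*(17372 - 4868) = (27373 + (-30 + 147² + 198*147))*(17372 - 4868) = (27373 + (-30 + 21609 + 29106))*12504 = (27373 + 50685)*12504 = 78058*12504 = 976037232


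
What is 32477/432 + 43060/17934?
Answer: 100174073/1291248 ≈ 77.579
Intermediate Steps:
32477/432 + 43060/17934 = 32477*(1/432) + 43060*(1/17934) = 32477/432 + 21530/8967 = 100174073/1291248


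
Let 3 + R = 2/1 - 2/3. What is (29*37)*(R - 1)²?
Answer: 68672/9 ≈ 7630.2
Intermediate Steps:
R = -5/3 (R = -3 + (2/1 - 2/3) = -3 + (2*1 - 2*⅓) = -3 + (2 - ⅔) = -3 + 4/3 = -5/3 ≈ -1.6667)
(29*37)*(R - 1)² = (29*37)*(-5/3 - 1)² = 1073*(-8/3)² = 1073*(64/9) = 68672/9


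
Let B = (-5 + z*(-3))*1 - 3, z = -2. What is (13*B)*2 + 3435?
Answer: 3383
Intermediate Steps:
B = -2 (B = (-5 - 2*(-3))*1 - 3 = (-5 + 6)*1 - 3 = 1*1 - 3 = 1 - 3 = -2)
(13*B)*2 + 3435 = (13*(-2))*2 + 3435 = -26*2 + 3435 = -52 + 3435 = 3383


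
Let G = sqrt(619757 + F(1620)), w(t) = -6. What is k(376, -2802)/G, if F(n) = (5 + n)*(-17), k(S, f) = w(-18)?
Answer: -3*sqrt(148033)/148033 ≈ -0.0077973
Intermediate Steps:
k(S, f) = -6
F(n) = -85 - 17*n
G = 2*sqrt(148033) (G = sqrt(619757 + (-85 - 17*1620)) = sqrt(619757 + (-85 - 27540)) = sqrt(619757 - 27625) = sqrt(592132) = 2*sqrt(148033) ≈ 769.50)
k(376, -2802)/G = -6*sqrt(148033)/296066 = -3*sqrt(148033)/148033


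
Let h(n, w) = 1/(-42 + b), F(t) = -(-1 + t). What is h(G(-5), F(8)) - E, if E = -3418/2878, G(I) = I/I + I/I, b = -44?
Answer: 145535/123754 ≈ 1.1760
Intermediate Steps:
G(I) = 2 (G(I) = 1 + 1 = 2)
F(t) = 1 - t
h(n, w) = -1/86 (h(n, w) = 1/(-42 - 44) = 1/(-86) = -1/86)
E = -1709/1439 (E = -3418*1/2878 = -1709/1439 ≈ -1.1876)
h(G(-5), F(8)) - E = -1/86 - 1*(-1709/1439) = -1/86 + 1709/1439 = 145535/123754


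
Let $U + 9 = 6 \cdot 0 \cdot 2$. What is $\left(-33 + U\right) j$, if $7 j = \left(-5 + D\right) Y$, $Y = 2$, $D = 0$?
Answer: $60$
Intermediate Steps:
$U = -9$ ($U = -9 + 6 \cdot 0 \cdot 2 = -9 + 0 \cdot 2 = -9 + 0 = -9$)
$j = - \frac{10}{7}$ ($j = \frac{\left(-5 + 0\right) 2}{7} = \frac{\left(-5\right) 2}{7} = \frac{1}{7} \left(-10\right) = - \frac{10}{7} \approx -1.4286$)
$\left(-33 + U\right) j = \left(-33 - 9\right) \left(- \frac{10}{7}\right) = \left(-42\right) \left(- \frac{10}{7}\right) = 60$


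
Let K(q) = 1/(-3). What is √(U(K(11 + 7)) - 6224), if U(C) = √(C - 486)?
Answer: √(-56016 + 3*I*√4377)/3 ≈ 0.13977 + 78.892*I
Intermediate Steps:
K(q) = -⅓
U(C) = √(-486 + C)
√(U(K(11 + 7)) - 6224) = √(√(-486 - ⅓) - 6224) = √(√(-1459/3) - 6224) = √(I*√4377/3 - 6224) = √(-6224 + I*√4377/3)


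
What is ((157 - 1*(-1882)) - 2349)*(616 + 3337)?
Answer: -1225430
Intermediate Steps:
((157 - 1*(-1882)) - 2349)*(616 + 3337) = ((157 + 1882) - 2349)*3953 = (2039 - 2349)*3953 = -310*3953 = -1225430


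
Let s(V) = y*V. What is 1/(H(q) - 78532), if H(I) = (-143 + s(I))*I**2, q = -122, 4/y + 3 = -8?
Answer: -11/17012992 ≈ -6.4656e-7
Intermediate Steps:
y = -4/11 (y = 4/(-3 - 8) = 4/(-11) = 4*(-1/11) = -4/11 ≈ -0.36364)
s(V) = -4*V/11
H(I) = I**2*(-143 - 4*I/11) (H(I) = (-143 - 4*I/11)*I**2 = I**2*(-143 - 4*I/11))
1/(H(q) - 78532) = 1/((1/11)*(-122)**2*(-1573 - 4*(-122)) - 78532) = 1/((1/11)*14884*(-1573 + 488) - 78532) = 1/((1/11)*14884*(-1085) - 78532) = 1/(-16149140/11 - 78532) = 1/(-17012992/11) = -11/17012992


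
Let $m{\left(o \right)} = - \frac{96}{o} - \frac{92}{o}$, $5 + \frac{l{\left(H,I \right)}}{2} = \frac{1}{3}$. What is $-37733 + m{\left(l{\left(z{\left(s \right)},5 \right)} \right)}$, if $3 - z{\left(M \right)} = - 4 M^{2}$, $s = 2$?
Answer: $- \frac{263990}{7} \approx -37713.0$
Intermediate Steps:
$z{\left(M \right)} = 3 + 4 M^{2}$ ($z{\left(M \right)} = 3 - - 4 M^{2} = 3 + 4 M^{2}$)
$l{\left(H,I \right)} = - \frac{28}{3}$ ($l{\left(H,I \right)} = -10 + \frac{2}{3} = - \frac{28}{3}$)
$m{\left(o \right)} = - \frac{188}{o}$
$-37733 + m{\left(l{\left(z{\left(s \right)},5 \right)} \right)} = -37733 - \frac{188}{- \frac{28}{3}} = -37733 - - \frac{141}{7} = -37733 + \frac{141}{7} = - \frac{263990}{7}$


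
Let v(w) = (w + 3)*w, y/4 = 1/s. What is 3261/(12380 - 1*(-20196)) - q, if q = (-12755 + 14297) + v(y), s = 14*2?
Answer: -2461934291/1596224 ≈ -1542.3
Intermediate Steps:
s = 28
y = 1/7 (y = 4/28 = 4*(1/28) = 1/7 ≈ 0.14286)
v(w) = w*(3 + w) (v(w) = (3 + w)*w = w*(3 + w))
q = 75580/49 (q = (-12755 + 14297) + (3 + 1/7)/7 = 1542 + (1/7)*(22/7) = 1542 + 22/49 = 75580/49 ≈ 1542.4)
3261/(12380 - 1*(-20196)) - q = 3261/(12380 - 1*(-20196)) - 1*75580/49 = 3261/(12380 + 20196) - 75580/49 = 3261/32576 - 75580/49 = -2461934291/1596224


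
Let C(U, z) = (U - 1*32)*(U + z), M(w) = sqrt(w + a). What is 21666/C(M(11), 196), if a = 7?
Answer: -33874791/9657097 - 2664918*sqrt(2)/9657097 ≈ -3.8980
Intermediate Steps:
M(w) = sqrt(7 + w) (M(w) = sqrt(w + 7) = sqrt(7 + w))
C(U, z) = (-32 + U)*(U + z) (C(U, z) = (U - 32)*(U + z) = (-32 + U)*(U + z))
21666/C(M(11), 196) = 21666/((sqrt(7 + 11))**2 - 32*sqrt(7 + 11) - 32*196 + sqrt(7 + 11)*196) = 21666/((sqrt(18))**2 - 96*sqrt(2) - 6272 + sqrt(18)*196) = 21666/((3*sqrt(2))**2 - 96*sqrt(2) - 6272 + (3*sqrt(2))*196) = 21666/(18 - 96*sqrt(2) - 6272 + 588*sqrt(2)) = 21666/(-6254 + 492*sqrt(2))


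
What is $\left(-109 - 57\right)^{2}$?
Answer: $27556$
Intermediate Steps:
$\left(-109 - 57\right)^{2} = \left(-166\right)^{2} = 27556$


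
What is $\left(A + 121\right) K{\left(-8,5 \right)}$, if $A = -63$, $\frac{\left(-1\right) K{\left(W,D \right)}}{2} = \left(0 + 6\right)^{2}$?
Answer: $-4176$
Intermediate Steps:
$K{\left(W,D \right)} = -72$ ($K{\left(W,D \right)} = - 2 \left(0 + 6\right)^{2} = - 2 \cdot 6^{2} = \left(-2\right) 36 = -72$)
$\left(A + 121\right) K{\left(-8,5 \right)} = \left(-63 + 121\right) \left(-72\right) = 58 \left(-72\right) = -4176$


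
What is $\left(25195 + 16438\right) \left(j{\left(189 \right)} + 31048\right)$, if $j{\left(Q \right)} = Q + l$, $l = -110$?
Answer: $1295910391$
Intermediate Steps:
$j{\left(Q \right)} = -110 + Q$ ($j{\left(Q \right)} = Q - 110 = -110 + Q$)
$\left(25195 + 16438\right) \left(j{\left(189 \right)} + 31048\right) = \left(25195 + 16438\right) \left(\left(-110 + 189\right) + 31048\right) = 41633 \left(79 + 31048\right) = 41633 \cdot 31127 = 1295910391$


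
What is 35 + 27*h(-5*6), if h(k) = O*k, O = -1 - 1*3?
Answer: 3275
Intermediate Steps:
O = -4 (O = -1 - 3 = -4)
h(k) = -4*k
35 + 27*h(-5*6) = 35 + 27*(-(-20)*6) = 35 + 27*(-4*(-30)) = 35 + 27*120 = 35 + 3240 = 3275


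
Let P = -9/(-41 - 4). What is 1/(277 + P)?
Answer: 5/1386 ≈ 0.0036075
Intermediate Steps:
P = ⅕ (P = -9/(-45) = -9*(-1/45) = ⅕ ≈ 0.20000)
1/(277 + P) = 1/(277 + ⅕) = 1/(1386/5) = 5/1386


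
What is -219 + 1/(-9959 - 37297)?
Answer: -10349065/47256 ≈ -219.00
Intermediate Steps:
-219 + 1/(-9959 - 37297) = -219 + 1/(-47256) = -219 - 1/47256 = -10349065/47256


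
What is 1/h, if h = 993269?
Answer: 1/993269 ≈ 1.0068e-6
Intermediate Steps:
1/h = 1/993269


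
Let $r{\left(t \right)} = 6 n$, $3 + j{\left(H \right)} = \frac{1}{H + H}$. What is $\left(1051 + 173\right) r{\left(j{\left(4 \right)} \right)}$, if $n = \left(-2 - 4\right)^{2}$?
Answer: $264384$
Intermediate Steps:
$n = 36$ ($n = \left(-6\right)^{2} = 36$)
$j{\left(H \right)} = -3 + \frac{1}{2 H}$ ($j{\left(H \right)} = -3 + \frac{1}{H + H} = -3 + \frac{1}{2 H}$)
$r{\left(t \right)} = 216$ ($r{\left(t \right)} = 6 \cdot 36 = 216$)
$\left(1051 + 173\right) r{\left(j{\left(4 \right)} \right)} = \left(1051 + 173\right) 216 = 1224 \cdot 216 = 264384$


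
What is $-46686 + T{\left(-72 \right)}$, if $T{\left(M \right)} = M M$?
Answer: $-41502$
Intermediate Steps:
$T{\left(M \right)} = M^{2}$
$-46686 + T{\left(-72 \right)} = -46686 + \left(-72\right)^{2} = -46686 + 5184 = -41502$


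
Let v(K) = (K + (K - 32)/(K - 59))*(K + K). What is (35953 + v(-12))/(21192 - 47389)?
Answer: -2572055/1859987 ≈ -1.3828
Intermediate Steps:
v(K) = 2*K*(K + (-32 + K)/(-59 + K)) (v(K) = (K + (-32 + K)/(-59 + K))*(2*K) = 2*K*(K + (-32 + K)/(-59 + K)))
(35953 + v(-12))/(21192 - 47389) = (35953 + 2*(-12)*(-32 + (-12)² - 58*(-12))/(-59 - 12))/(21192 - 47389) = (35953 + 2*(-12)*(-32 + 144 + 696)/(-71))/(-26197) = (35953 + 2*(-12)*(-1/71)*808)*(-1/26197) = (35953 + 19392/71)*(-1/26197) = (2572055/71)*(-1/26197) = -2572055/1859987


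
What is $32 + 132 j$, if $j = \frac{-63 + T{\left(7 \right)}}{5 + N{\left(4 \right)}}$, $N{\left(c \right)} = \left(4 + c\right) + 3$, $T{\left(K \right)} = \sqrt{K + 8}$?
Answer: $- \frac{1951}{4} + \frac{33 \sqrt{15}}{4} \approx -455.8$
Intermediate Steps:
$T{\left(K \right)} = \sqrt{8 + K}$
$N{\left(c \right)} = 7 + c$
$j = - \frac{63}{16} + \frac{\sqrt{15}}{16}$ ($j = \frac{-63 + \sqrt{8 + 7}}{5 + \left(7 + 4\right)} = \frac{-63 + \sqrt{15}}{5 + 11} = \frac{-63 + \sqrt{15}}{16} = \left(-63 + \sqrt{15}\right) \frac{1}{16} = - \frac{63}{16} + \frac{\sqrt{15}}{16} \approx -3.6954$)
$32 + 132 j = 32 + 132 \left(- \frac{63}{16} + \frac{\sqrt{15}}{16}\right) = 32 - \left(\frac{2079}{4} - \frac{33 \sqrt{15}}{4}\right) = - \frac{1951}{4} + \frac{33 \sqrt{15}}{4}$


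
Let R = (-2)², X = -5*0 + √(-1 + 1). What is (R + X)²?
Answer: 16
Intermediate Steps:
X = 0 (X = 0 + √0 = 0 + 0 = 0)
R = 4
(R + X)² = (4 + 0)² = 4² = 16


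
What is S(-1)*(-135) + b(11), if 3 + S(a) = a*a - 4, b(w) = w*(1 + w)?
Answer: 942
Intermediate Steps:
S(a) = -7 + a**2 (S(a) = -3 + (a*a - 4) = -3 + (a**2 - 4) = -3 + (-4 + a**2) = -7 + a**2)
S(-1)*(-135) + b(11) = (-7 + (-1)**2)*(-135) + 11*(1 + 11) = (-7 + 1)*(-135) + 11*12 = -6*(-135) + 132 = 810 + 132 = 942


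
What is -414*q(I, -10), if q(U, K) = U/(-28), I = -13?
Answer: -2691/14 ≈ -192.21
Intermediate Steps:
q(U, K) = -U/28 (q(U, K) = U*(-1/28) = -U/28)
-414*q(I, -10) = -(-207)*(-13)/14 = -414*13/28 = -2691/14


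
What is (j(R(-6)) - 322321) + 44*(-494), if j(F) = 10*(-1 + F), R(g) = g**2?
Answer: -343707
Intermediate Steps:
j(F) = -10 + 10*F
(j(R(-6)) - 322321) + 44*(-494) = ((-10 + 10*(-6)**2) - 322321) + 44*(-494) = ((-10 + 10*36) - 322321) - 21736 = ((-10 + 360) - 322321) - 21736 = (350 - 322321) - 21736 = -321971 - 21736 = -343707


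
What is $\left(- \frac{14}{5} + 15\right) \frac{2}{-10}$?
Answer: $- \frac{61}{25} \approx -2.44$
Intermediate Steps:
$\left(- \frac{14}{5} + 15\right) \frac{2}{-10} = \left(\left(-14\right) \frac{1}{5} + 15\right) 2 \left(- \frac{1}{10}\right) = \left(- \frac{14}{5} + 15\right) \left(- \frac{1}{5}\right) = \frac{61}{5} \left(- \frac{1}{5}\right) = - \frac{61}{25}$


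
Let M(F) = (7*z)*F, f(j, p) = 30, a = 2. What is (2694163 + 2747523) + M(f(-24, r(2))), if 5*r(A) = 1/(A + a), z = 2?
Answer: 5442106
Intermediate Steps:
r(A) = 1/(5*(2 + A)) (r(A) = 1/(5*(A + 2)) = 1/(5*(2 + A)))
M(F) = 14*F (M(F) = (7*2)*F = 14*F)
(2694163 + 2747523) + M(f(-24, r(2))) = (2694163 + 2747523) + 14*30 = 5441686 + 420 = 5442106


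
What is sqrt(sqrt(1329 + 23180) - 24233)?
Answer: sqrt(-24233 + sqrt(24509)) ≈ 155.17*I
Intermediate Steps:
sqrt(sqrt(1329 + 23180) - 24233) = sqrt(sqrt(24509) - 24233) = sqrt(-24233 + sqrt(24509))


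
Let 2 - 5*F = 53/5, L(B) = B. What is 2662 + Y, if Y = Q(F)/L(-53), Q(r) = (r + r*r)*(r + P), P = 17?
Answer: 2204173082/828125 ≈ 2661.6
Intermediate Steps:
F = -43/25 (F = ⅖ - 53/(5*5) = ⅖ - ⅕*53/5 = ⅖ - 53/25 = -43/25 ≈ -1.7200)
Q(r) = (17 + r)*(r + r²) (Q(r) = (r + r*r)*(r + 17) = (r + r²)*(17 + r) = (17 + r)*(r + r²))
Y = -295668/828125 (Y = -43*(17 + (-43/25)² + 18*(-43/25))/25/(-53) = -43*(17 + 1849/625 - 774/25)/25*(-1/53) = -43/25*(-6876/625)*(-1/53) = (295668/15625)*(-1/53) = -295668/828125 ≈ -0.35703)
2662 + Y = 2662 - 295668/828125 = 2204173082/828125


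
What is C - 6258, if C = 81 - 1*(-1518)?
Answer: -4659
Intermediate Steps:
C = 1599 (C = 81 + 1518 = 1599)
C - 6258 = 1599 - 6258 = -4659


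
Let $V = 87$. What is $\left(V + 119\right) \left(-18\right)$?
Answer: $-3708$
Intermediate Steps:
$\left(V + 119\right) \left(-18\right) = \left(87 + 119\right) \left(-18\right) = 206 \left(-18\right) = -3708$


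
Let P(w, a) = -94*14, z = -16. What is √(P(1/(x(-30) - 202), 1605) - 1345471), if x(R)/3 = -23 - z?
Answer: 9*I*√16627 ≈ 1160.5*I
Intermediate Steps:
x(R) = -21 (x(R) = 3*(-23 - 1*(-16)) = 3*(-23 + 16) = 3*(-7) = -21)
P(w, a) = -1316
√(P(1/(x(-30) - 202), 1605) - 1345471) = √(-1316 - 1345471) = √(-1346787) = 9*I*√16627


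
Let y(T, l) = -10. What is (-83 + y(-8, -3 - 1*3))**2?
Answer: 8649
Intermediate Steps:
(-83 + y(-8, -3 - 1*3))**2 = (-83 - 10)**2 = (-93)**2 = 8649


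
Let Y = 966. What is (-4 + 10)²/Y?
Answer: 6/161 ≈ 0.037267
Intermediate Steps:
(-4 + 10)²/Y = (-4 + 10)²/966 = 6²*(1/966) = 36*(1/966) = 6/161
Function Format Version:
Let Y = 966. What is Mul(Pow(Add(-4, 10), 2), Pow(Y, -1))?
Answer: Rational(6, 161) ≈ 0.037267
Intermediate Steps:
Mul(Pow(Add(-4, 10), 2), Pow(Y, -1)) = Mul(Pow(Add(-4, 10), 2), Pow(966, -1)) = Mul(Pow(6, 2), Rational(1, 966)) = Mul(36, Rational(1, 966)) = Rational(6, 161)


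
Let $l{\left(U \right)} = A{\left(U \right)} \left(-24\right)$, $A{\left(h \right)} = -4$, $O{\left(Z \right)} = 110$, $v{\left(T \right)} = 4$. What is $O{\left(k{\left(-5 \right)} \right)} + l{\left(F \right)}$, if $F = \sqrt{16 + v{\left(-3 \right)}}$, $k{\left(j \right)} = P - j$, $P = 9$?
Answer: $206$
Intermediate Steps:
$k{\left(j \right)} = 9 - j$
$F = 2 \sqrt{5}$ ($F = \sqrt{16 + 4} = \sqrt{20} = 2 \sqrt{5} \approx 4.4721$)
$l{\left(U \right)} = 96$ ($l{\left(U \right)} = \left(-4\right) \left(-24\right) = 96$)
$O{\left(k{\left(-5 \right)} \right)} + l{\left(F \right)} = 110 + 96 = 206$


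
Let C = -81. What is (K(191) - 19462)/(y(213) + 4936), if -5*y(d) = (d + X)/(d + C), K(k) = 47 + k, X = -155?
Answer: -6343920/1628851 ≈ -3.8947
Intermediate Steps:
y(d) = -(-155 + d)/(5*(-81 + d)) (y(d) = -(d - 155)/(5*(d - 81)) = -(-155 + d)/(5*(-81 + d)))
(K(191) - 19462)/(y(213) + 4936) = ((47 + 191) - 19462)/((155 - 1*213)/(5*(-81 + 213)) + 4936) = (238 - 19462)/((1/5)*(155 - 213)/132 + 4936) = -19224/((1/5)*(1/132)*(-58) + 4936) = -19224/(-29/330 + 4936) = -19224/1628851/330 = -19224*330/1628851 = -6343920/1628851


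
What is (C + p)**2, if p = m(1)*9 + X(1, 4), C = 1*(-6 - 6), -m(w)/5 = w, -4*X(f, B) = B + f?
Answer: 54289/16 ≈ 3393.1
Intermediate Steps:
X(f, B) = -B/4 - f/4 (X(f, B) = -(B + f)/4 = -B/4 - f/4)
m(w) = -5*w
C = -12 (C = 1*(-12) = -12)
p = -185/4 (p = -5*1*9 + (-1/4*4 - 1/4*1) = -5*9 + (-1 - 1/4) = -45 - 5/4 = -185/4 ≈ -46.250)
(C + p)**2 = (-12 - 185/4)**2 = (-233/4)**2 = 54289/16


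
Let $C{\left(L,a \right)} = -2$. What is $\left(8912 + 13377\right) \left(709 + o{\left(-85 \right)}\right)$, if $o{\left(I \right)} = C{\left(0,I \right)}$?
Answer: $15758323$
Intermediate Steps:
$o{\left(I \right)} = -2$
$\left(8912 + 13377\right) \left(709 + o{\left(-85 \right)}\right) = \left(8912 + 13377\right) \left(709 - 2\right) = 22289 \cdot 707 = 15758323$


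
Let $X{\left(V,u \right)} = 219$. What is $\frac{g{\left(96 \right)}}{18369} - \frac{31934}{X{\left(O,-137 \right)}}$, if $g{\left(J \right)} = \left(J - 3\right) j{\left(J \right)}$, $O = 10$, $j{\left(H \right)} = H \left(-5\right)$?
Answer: $- \frac{66263534}{446979} \approx -148.25$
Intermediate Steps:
$j{\left(H \right)} = - 5 H$
$g{\left(J \right)} = - 5 J \left(-3 + J\right)$ ($g{\left(J \right)} = \left(J - 3\right) \left(- 5 J\right) = \left(-3 + J\right) \left(- 5 J\right) = - 5 J \left(-3 + J\right)$)
$\frac{g{\left(96 \right)}}{18369} - \frac{31934}{X{\left(O,-137 \right)}} = \frac{5 \cdot 96 \left(3 - 96\right)}{18369} - \frac{31934}{219} = 5 \cdot 96 \left(3 - 96\right) \frac{1}{18369} - \frac{31934}{219} = 5 \cdot 96 \left(-93\right) \frac{1}{18369} - \frac{31934}{219} = \left(-44640\right) \frac{1}{18369} - \frac{31934}{219} = - \frac{4960}{2041} - \frac{31934}{219} = - \frac{66263534}{446979}$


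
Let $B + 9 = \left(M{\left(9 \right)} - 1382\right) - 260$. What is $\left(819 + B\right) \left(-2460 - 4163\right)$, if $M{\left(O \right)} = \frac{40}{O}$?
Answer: $\frac{49328104}{9} \approx 5.4809 \cdot 10^{6}$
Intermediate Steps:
$B = - \frac{14819}{9}$ ($B = -9 - \left(1642 - \frac{40}{9}\right) = -9 + \left(\left(40 \cdot \frac{1}{9} - 1382\right) - 260\right) = -9 + \left(\left(\frac{40}{9} - 1382\right) - 260\right) = -9 - \frac{14738}{9} = - \frac{14819}{9} \approx -1646.6$)
$\left(819 + B\right) \left(-2460 - 4163\right) = \left(819 - \frac{14819}{9}\right) \left(-2460 - 4163\right) = \left(- \frac{7448}{9}\right) \left(-6623\right) = \frac{49328104}{9}$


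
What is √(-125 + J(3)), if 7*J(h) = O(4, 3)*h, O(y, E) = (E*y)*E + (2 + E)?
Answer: 4*I*√329/7 ≈ 10.365*I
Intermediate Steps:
O(y, E) = 2 + E + y*E² (O(y, E) = y*E² + (2 + E) = 2 + E + y*E²)
J(h) = 41*h/7 (J(h) = ((2 + 3 + 4*3²)*h)/7 = ((2 + 3 + 4*9)*h)/7 = ((2 + 3 + 36)*h)/7 = (41*h)/7 = 41*h/7)
√(-125 + J(3)) = √(-125 + (41/7)*3) = √(-125 + 123/7) = √(-752/7) = 4*I*√329/7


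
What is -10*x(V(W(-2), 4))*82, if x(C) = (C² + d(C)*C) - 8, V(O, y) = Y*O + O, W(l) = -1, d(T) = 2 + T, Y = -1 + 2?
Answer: 3280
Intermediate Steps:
Y = 1
V(O, y) = 2*O (V(O, y) = 1*O + O = O + O = 2*O)
x(C) = -8 + C² + C*(2 + C) (x(C) = (C² + (2 + C)*C) - 8 = (C² + C*(2 + C)) - 8 = -8 + C² + C*(2 + C))
-10*x(V(W(-2), 4))*82 = -10*(-8 + 2*(2*(-1)) + 2*(2*(-1))²)*82 = -10*(-8 + 2*(-2) + 2*(-2)²)*82 = -10*(-8 - 4 + 2*4)*82 = -10*(-8 - 4 + 8)*82 = -10*(-4)*82 = 40*82 = 3280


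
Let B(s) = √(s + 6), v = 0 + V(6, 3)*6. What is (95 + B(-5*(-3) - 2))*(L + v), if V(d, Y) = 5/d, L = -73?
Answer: -6460 - 68*√19 ≈ -6756.4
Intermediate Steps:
v = 5 (v = 0 + (5/6)*6 = 0 + (5*(⅙))*6 = 0 + (⅚)*6 = 0 + 5 = 5)
B(s) = √(6 + s)
(95 + B(-5*(-3) - 2))*(L + v) = (95 + √(6 + (-5*(-3) - 2)))*(-73 + 5) = (95 + √(6 + (15 - 2)))*(-68) = (95 + √(6 + 13))*(-68) = (95 + √19)*(-68) = -6460 - 68*√19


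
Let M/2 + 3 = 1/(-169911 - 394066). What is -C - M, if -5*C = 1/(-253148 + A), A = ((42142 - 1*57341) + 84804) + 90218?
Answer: 1578994975023/263165767625 ≈ 6.0000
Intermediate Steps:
A = 159823 (A = ((42142 - 57341) + 84804) + 90218 = (-15199 + 84804) + 90218 = 69605 + 90218 = 159823)
C = 1/466625 (C = -1/(5*(-253148 + 159823)) = -1/5/(-93325) = -1/5*(-1/93325) = 1/466625 ≈ 2.1430e-6)
M = -3383864/563977 (M = -6 + 2/(-169911 - 394066) = -6 + 2/(-563977) = -6 + 2*(-1/563977) = -6 - 2/563977 = -3383864/563977 ≈ -6.0000)
-C - M = -1*1/466625 - 1*(-3383864/563977) = -1/466625 + 3383864/563977 = 1578994975023/263165767625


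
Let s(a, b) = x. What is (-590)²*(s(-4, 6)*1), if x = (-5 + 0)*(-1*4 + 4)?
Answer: 0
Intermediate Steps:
x = 0 (x = -5*(-4 + 4) = -5*0 = 0)
s(a, b) = 0
(-590)²*(s(-4, 6)*1) = (-590)²*(0*1) = 348100*0 = 0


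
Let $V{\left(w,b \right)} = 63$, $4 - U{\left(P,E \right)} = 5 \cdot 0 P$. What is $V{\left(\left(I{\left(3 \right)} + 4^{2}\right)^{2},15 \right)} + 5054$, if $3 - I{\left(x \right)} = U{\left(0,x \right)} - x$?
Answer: $5117$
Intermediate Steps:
$U{\left(P,E \right)} = 4$ ($U{\left(P,E \right)} = 4 - 5 \cdot 0 P = 4 - 0 P = 4 - 0 = 4 + 0 = 4$)
$I{\left(x \right)} = -1 + x$ ($I{\left(x \right)} = 3 - \left(4 - x\right) = 3 + \left(-4 + x\right) = -1 + x$)
$V{\left(\left(I{\left(3 \right)} + 4^{2}\right)^{2},15 \right)} + 5054 = 63 + 5054 = 5117$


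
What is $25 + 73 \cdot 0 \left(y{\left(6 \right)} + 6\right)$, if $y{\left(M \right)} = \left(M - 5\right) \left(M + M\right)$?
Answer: $25$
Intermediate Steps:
$y{\left(M \right)} = 2 M \left(-5 + M\right)$ ($y{\left(M \right)} = \left(-5 + M\right) 2 M = 2 M \left(-5 + M\right)$)
$25 + 73 \cdot 0 \left(y{\left(6 \right)} + 6\right) = 25 + 73 \cdot 0 \left(2 \cdot 6 \left(-5 + 6\right) + 6\right) = 25 + 73 \cdot 0 \left(2 \cdot 6 \cdot 1 + 6\right) = 25 + 73 \cdot 0 \left(12 + 6\right) = 25 + 73 \cdot 0 \cdot 18 = 25 + 73 \cdot 0 = 25 + 0 = 25$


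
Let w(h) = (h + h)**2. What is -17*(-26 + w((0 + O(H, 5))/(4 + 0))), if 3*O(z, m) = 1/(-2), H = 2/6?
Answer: 63631/144 ≈ 441.88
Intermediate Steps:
H = 1/3 (H = 2*(1/6) = 1/3 ≈ 0.33333)
O(z, m) = -1/6 (O(z, m) = (1/3)/(-2) = (1/3)*(-1/2) = -1/6)
w(h) = 4*h**2 (w(h) = (2*h)**2 = 4*h**2)
-17*(-26 + w((0 + O(H, 5))/(4 + 0))) = -17*(-26 + 4*((0 - 1/6)/(4 + 0))**2) = -17*(-26 + 4*(-1/6/4)**2) = -17*(-26 + 4*(-1/6*1/4)**2) = -17*(-26 + 4*(-1/24)**2) = -17*(-26 + 4*(1/576)) = -17*(-26 + 1/144) = -17*(-3743/144) = 63631/144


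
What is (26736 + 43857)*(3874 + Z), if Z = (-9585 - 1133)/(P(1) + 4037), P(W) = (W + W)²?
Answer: 368121693596/1347 ≈ 2.7329e+8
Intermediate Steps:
P(W) = 4*W² (P(W) = (2*W)² = 4*W²)
Z = -10718/4041 (Z = (-9585 - 1133)/(4*1² + 4037) = -10718/(4*1 + 4037) = -10718/(4 + 4037) = -10718/4041 ≈ -2.6523)
(26736 + 43857)*(3874 + Z) = (26736 + 43857)*(3874 - 10718/4041) = 70593*(15644116/4041) = 368121693596/1347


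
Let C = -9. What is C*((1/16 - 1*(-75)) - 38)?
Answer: -5337/16 ≈ -333.56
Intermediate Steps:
C*((1/16 - 1*(-75)) - 38) = -9*((1/16 - 1*(-75)) - 38) = -9*((1/16 + 75) - 38) = -9*(1201/16 - 38) = -9*593/16 = -5337/16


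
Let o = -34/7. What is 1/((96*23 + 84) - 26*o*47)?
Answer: 7/57592 ≈ 0.00012154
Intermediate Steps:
o = -34/7 (o = -34*⅐ = -34/7 ≈ -4.8571)
1/((96*23 + 84) - 26*o*47) = 1/((96*23 + 84) - 26*(-34/7)*47) = 1/((2208 + 84) + (884/7)*47) = 1/(2292 + 41548/7) = 1/(57592/7) = 7/57592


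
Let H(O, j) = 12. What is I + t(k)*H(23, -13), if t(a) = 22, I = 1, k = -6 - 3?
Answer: 265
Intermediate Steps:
k = -9
I + t(k)*H(23, -13) = 1 + 22*12 = 1 + 264 = 265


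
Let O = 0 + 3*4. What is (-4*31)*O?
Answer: -1488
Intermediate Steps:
O = 12 (O = 0 + 12 = 12)
(-4*31)*O = -4*31*12 = -124*12 = -1488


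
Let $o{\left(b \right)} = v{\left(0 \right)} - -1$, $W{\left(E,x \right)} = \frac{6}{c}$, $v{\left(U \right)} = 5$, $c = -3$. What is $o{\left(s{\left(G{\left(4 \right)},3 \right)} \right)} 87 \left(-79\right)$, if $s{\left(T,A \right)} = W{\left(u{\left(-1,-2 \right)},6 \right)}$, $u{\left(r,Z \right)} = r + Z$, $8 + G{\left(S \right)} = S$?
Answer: $-41238$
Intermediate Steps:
$G{\left(S \right)} = -8 + S$
$u{\left(r,Z \right)} = Z + r$
$W{\left(E,x \right)} = -2$ ($W{\left(E,x \right)} = \frac{6}{-3} = 6 \left(- \frac{1}{3}\right) = -2$)
$s{\left(T,A \right)} = -2$
$o{\left(b \right)} = 6$ ($o{\left(b \right)} = 5 - -1 = 5 + 1 = 6$)
$o{\left(s{\left(G{\left(4 \right)},3 \right)} \right)} 87 \left(-79\right) = 6 \cdot 87 \left(-79\right) = 522 \left(-79\right) = -41238$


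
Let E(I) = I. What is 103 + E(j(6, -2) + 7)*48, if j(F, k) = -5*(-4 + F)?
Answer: -41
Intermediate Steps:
j(F, k) = 20 - 5*F
103 + E(j(6, -2) + 7)*48 = 103 + ((20 - 5*6) + 7)*48 = 103 + ((20 - 30) + 7)*48 = 103 + (-10 + 7)*48 = 103 - 3*48 = 103 - 144 = -41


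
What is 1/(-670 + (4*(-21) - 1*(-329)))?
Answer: -1/425 ≈ -0.0023529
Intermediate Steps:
1/(-670 + (4*(-21) - 1*(-329))) = 1/(-670 + (-84 + 329)) = 1/(-670 + 245) = 1/(-425) = -1/425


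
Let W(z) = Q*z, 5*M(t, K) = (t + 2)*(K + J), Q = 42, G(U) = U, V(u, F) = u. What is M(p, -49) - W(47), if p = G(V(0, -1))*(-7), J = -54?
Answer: -10076/5 ≈ -2015.2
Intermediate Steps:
p = 0 (p = 0*(-7) = 0)
M(t, K) = (-54 + K)*(2 + t)/5 (M(t, K) = ((t + 2)*(K - 54))/5 = ((2 + t)*(-54 + K))/5 = ((-54 + K)*(2 + t))/5 = (-54 + K)*(2 + t)/5)
W(z) = 42*z
M(p, -49) - W(47) = (-108/5 - 54/5*0 + (⅖)*(-49) + (⅕)*(-49)*0) - 42*47 = (-108/5 + 0 - 98/5 + 0) - 1*1974 = -206/5 - 1974 = -10076/5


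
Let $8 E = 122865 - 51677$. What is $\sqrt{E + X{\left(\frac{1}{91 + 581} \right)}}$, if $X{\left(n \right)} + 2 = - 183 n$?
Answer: $\frac{\sqrt{27898570}}{56} \approx 94.32$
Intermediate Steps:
$E = \frac{17797}{2}$ ($E = \frac{122865 - 51677}{8} = \frac{1}{8} \cdot 71188 = \frac{17797}{2} \approx 8898.5$)
$X{\left(n \right)} = -2 - 183 n$
$\sqrt{E + X{\left(\frac{1}{91 + 581} \right)}} = \sqrt{\frac{17797}{2} - \left(2 + \frac{183}{91 + 581}\right)} = \sqrt{\frac{17797}{2} - \left(2 + \frac{183}{672}\right)} = \sqrt{\frac{17797}{2} - \frac{509}{224}} = \sqrt{\frac{1992755}{224}} = \frac{\sqrt{27898570}}{56}$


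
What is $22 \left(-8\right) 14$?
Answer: $-2464$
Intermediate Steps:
$22 \left(-8\right) 14 = \left(-176\right) 14 = -2464$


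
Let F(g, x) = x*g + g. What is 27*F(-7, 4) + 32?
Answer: -913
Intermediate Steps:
F(g, x) = g + g*x (F(g, x) = g*x + g = g + g*x)
27*F(-7, 4) + 32 = 27*(-7*(1 + 4)) + 32 = 27*(-7*5) + 32 = 27*(-35) + 32 = -945 + 32 = -913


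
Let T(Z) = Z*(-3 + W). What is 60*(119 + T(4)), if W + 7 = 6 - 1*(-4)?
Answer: 7140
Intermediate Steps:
W = 3 (W = -7 + (6 - 1*(-4)) = -7 + (6 + 4) = -7 + 10 = 3)
T(Z) = 0 (T(Z) = Z*(-3 + 3) = Z*0 = 0)
60*(119 + T(4)) = 60*(119 + 0) = 60*119 = 7140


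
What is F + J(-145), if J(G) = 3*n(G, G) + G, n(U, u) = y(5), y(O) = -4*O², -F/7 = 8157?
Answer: -57544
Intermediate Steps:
F = -57099 (F = -7*8157 = -57099)
n(U, u) = -100 (n(U, u) = -4*5² = -4*25 = -100)
J(G) = -300 + G (J(G) = 3*(-100) + G = -300 + G)
F + J(-145) = -57099 + (-300 - 145) = -57099 - 445 = -57544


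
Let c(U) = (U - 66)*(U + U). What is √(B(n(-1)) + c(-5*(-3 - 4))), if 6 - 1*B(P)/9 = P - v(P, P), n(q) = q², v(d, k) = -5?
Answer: I*√2170 ≈ 46.583*I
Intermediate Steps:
B(P) = 9 - 9*P (B(P) = 54 - 9*(P - 1*(-5)) = 54 - 9*(P + 5) = 54 - 9*(5 + P) = 54 + (-45 - 9*P) = 9 - 9*P)
c(U) = 2*U*(-66 + U) (c(U) = (-66 + U)*(2*U) = 2*U*(-66 + U))
√(B(n(-1)) + c(-5*(-3 - 4))) = √((9 - 9*(-1)²) + 2*(-5*(-3 - 4))*(-66 - 5*(-3 - 4))) = √((9 - 9*1) + 2*(-5*(-7))*(-66 - 5*(-7))) = √((9 - 9) + 2*35*(-66 + 35)) = √(0 + 2*35*(-31)) = √(0 - 2170) = √(-2170) = I*√2170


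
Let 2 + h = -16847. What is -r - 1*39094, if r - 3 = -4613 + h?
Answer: -17635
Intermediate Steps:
h = -16849 (h = -2 - 16847 = -16849)
r = -21459 (r = 3 + (-4613 - 16849) = 3 - 21462 = -21459)
-r - 1*39094 = -1*(-21459) - 1*39094 = 21459 - 39094 = -17635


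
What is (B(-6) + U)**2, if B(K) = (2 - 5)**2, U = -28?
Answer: 361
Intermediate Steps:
B(K) = 9 (B(K) = (-3)**2 = 9)
(B(-6) + U)**2 = (9 - 28)**2 = (-19)**2 = 361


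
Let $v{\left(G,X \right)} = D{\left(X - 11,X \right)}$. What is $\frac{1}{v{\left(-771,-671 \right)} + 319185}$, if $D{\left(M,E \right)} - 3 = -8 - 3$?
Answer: $\frac{1}{319177} \approx 3.1331 \cdot 10^{-6}$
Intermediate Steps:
$D{\left(M,E \right)} = -8$ ($D{\left(M,E \right)} = 3 - 11 = -8$)
$v{\left(G,X \right)} = -8$
$\frac{1}{v{\left(-771,-671 \right)} + 319185} = \frac{1}{-8 + 319185} = \frac{1}{319177}$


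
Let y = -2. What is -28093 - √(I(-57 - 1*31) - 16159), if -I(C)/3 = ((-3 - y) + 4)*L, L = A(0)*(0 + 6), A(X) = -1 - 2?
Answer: -28093 - I*√15997 ≈ -28093.0 - 126.48*I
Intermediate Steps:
A(X) = -3
L = -18 (L = -3*(0 + 6) = -3*6 = -18)
I(C) = 162 (I(C) = -3*((-3 - 1*(-2)) + 4)*(-18) = -3*((-3 + 2) + 4)*(-18) = -3*(-1 + 4)*(-18) = -9*(-18) = -3*(-54) = 162)
-28093 - √(I(-57 - 1*31) - 16159) = -28093 - √(162 - 16159) = -28093 - √(-15997) = -28093 - I*√15997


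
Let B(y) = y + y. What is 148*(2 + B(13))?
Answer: 4144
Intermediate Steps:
B(y) = 2*y
148*(2 + B(13)) = 148*(2 + 2*13) = 148*(2 + 26) = 148*28 = 4144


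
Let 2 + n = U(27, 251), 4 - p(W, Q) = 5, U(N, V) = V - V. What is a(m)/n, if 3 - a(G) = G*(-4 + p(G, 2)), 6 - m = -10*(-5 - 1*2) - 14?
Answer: 247/2 ≈ 123.50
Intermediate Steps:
U(N, V) = 0
p(W, Q) = -1 (p(W, Q) = 4 - 1*5 = 4 - 5 = -1)
m = -50 (m = 6 - (-10*(-5 - 1*2) - 14) = 6 - (-10*(-5 - 2) - 14) = 6 - (-10*(-7) - 14) = 6 - (70 - 14) = 6 - 1*56 = 6 - 56 = -50)
a(G) = 3 + 5*G (a(G) = 3 - G*(-4 - 1) = 3 - G*(-5) = 3 - (-5)*G = 3 + 5*G)
n = -2 (n = -2 + 0 = -2)
a(m)/n = (3 + 5*(-50))/(-2) = (3 - 250)*(-½) = -247*(-½) = 247/2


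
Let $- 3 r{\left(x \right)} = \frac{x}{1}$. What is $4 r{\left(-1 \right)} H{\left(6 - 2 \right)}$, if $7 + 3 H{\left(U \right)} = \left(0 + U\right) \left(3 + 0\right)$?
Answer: $\frac{20}{9} \approx 2.2222$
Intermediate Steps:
$r{\left(x \right)} = - \frac{x}{3}$ ($r{\left(x \right)} = - \frac{x 1^{-1}}{3} = - \frac{x 1}{3} = - \frac{x}{3}$)
$H{\left(U \right)} = - \frac{7}{3} + U$ ($H{\left(U \right)} = - \frac{7}{3} + \frac{\left(0 + U\right) \left(3 + 0\right)}{3} = - \frac{7}{3} + \frac{U 3}{3} = - \frac{7}{3} + \frac{3 U}{3} = - \frac{7}{3} + U$)
$4 r{\left(-1 \right)} H{\left(6 - 2 \right)} = 4 \left(\left(- \frac{1}{3}\right) \left(-1\right)\right) \left(- \frac{7}{3} + \left(6 - 2\right)\right) = 4 \cdot \frac{1}{3} \left(- \frac{7}{3} + 4\right) = \frac{4}{3} \cdot \frac{5}{3} = \frac{20}{9}$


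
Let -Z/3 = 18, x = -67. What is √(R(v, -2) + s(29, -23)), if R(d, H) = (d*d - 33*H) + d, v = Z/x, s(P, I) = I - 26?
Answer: √82847/67 ≈ 4.2960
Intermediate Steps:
Z = -54 (Z = -3*18 = -54)
s(P, I) = -26 + I
v = 54/67 (v = -54/(-67) = -54*(-1/67) = 54/67 ≈ 0.80597)
R(d, H) = d + d² - 33*H (R(d, H) = (d² - 33*H) + d = d + d² - 33*H)
√(R(v, -2) + s(29, -23)) = √((54/67 + (54/67)² - 33*(-2)) + (-26 - 23)) = √((54/67 + 2916/4489 + 66) - 49) = √(302808/4489 - 49) = √(82847/4489) = √82847/67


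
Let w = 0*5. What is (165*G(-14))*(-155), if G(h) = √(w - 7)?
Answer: -25575*I*√7 ≈ -67665.0*I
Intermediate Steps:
w = 0
G(h) = I*√7 (G(h) = √(0 - 7) = √(-7) = I*√7)
(165*G(-14))*(-155) = (165*(I*√7))*(-155) = (165*I*√7)*(-155) = -25575*I*√7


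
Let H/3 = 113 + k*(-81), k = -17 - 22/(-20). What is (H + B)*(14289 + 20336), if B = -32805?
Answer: -1980709275/2 ≈ -9.9035e+8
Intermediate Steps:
k = -159/10 (k = -17 - 22*(-1)/20 = -17 - 1*(-11/10) = -17 + 11/10 = -159/10 ≈ -15.900)
H = 42027/10 (H = 3*(113 - 159/10*(-81)) = 3*(113 + 12879/10) = 3*(14009/10) = 42027/10 ≈ 4202.7)
(H + B)*(14289 + 20336) = (42027/10 - 32805)*(14289 + 20336) = -286023/10*34625 = -1980709275/2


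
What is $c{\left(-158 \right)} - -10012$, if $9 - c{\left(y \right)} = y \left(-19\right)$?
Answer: $7019$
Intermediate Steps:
$c{\left(y \right)} = 9 + 19 y$ ($c{\left(y \right)} = 9 - y \left(-19\right) = 9 - - 19 y = 9 + 19 y$)
$c{\left(-158 \right)} - -10012 = \left(9 + 19 \left(-158\right)\right) - -10012 = \left(9 - 3002\right) + 10012 = -2993 + 10012 = 7019$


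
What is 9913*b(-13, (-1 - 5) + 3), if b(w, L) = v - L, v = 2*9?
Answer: 208173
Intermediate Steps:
v = 18
b(w, L) = 18 - L
9913*b(-13, (-1 - 5) + 3) = 9913*(18 - ((-1 - 5) + 3)) = 9913*(18 - (-6 + 3)) = 9913*(18 - 1*(-3)) = 9913*(18 + 3) = 9913*21 = 208173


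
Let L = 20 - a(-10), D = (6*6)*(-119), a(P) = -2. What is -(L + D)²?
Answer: -18164644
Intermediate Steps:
D = -4284 (D = 36*(-119) = -4284)
L = 22 (L = 20 - 1*(-2) = 20 + 2 = 22)
-(L + D)² = -(22 - 4284)² = -1*(-4262)² = -1*18164644 = -18164644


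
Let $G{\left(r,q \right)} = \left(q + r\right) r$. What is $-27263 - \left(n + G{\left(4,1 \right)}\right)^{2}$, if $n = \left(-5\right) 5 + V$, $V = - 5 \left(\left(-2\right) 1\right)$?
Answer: $-27288$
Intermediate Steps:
$G{\left(r,q \right)} = r \left(q + r\right)$
$V = 10$ ($V = \left(-5\right) \left(-2\right) = 10$)
$n = -15$ ($n = \left(-5\right) 5 + 10 = -25 + 10 = -15$)
$-27263 - \left(n + G{\left(4,1 \right)}\right)^{2} = -27263 - \left(-15 + 4 \left(1 + 4\right)\right)^{2} = -27263 - \left(-15 + 4 \cdot 5\right)^{2} = -27263 - \left(-15 + 20\right)^{2} = -27263 - 5^{2} = -27263 - 25 = -27288$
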